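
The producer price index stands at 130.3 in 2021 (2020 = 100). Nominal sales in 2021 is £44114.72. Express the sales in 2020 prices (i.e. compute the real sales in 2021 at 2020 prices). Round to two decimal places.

33856.27

Real = Nominal ÷ (Index/100) = 44114.72 ÷ (130.3/100)
     = 44114.72 ÷ 1.303 = 33856.2701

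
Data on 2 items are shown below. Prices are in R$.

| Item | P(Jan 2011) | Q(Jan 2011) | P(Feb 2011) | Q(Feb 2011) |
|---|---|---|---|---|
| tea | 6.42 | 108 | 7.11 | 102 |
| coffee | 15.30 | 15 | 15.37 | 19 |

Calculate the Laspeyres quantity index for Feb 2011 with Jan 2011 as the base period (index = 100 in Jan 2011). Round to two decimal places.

Laspeyres quantity index uses base-period prices as weights.
ΣP(Jan 2011)·Q(Feb 2011) = 6.42×102 + 15.30×19 = 654.84 + 290.7 = 945.54
ΣP(Jan 2011)·Q(Jan 2011) = 6.42×108 + 15.30×15 = 693.36 + 229.5 = 922.86
Index = 945.54 / 922.86 × 100 = 102.4576

102.46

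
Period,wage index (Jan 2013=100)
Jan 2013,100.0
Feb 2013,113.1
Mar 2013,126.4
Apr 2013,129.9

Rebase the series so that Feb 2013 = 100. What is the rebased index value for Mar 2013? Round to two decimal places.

111.76

Rebased(Mar 2013) = 126.4 / 113.1 × 100 = 111.7595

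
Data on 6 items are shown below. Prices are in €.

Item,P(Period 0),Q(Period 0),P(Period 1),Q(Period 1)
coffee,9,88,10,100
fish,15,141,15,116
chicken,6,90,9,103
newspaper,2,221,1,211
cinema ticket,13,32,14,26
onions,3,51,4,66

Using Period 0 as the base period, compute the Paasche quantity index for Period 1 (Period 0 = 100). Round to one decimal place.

Paasche quantity index uses current-period prices as weights.
ΣP(Period 1)·Q(Period 1) = 10×100 + 15×116 + 9×103 + 1×211 + 14×26 + 4×66 = 1000 + 1740 + 927 + 211 + 364 + 264 = 4506
ΣP(Period 1)·Q(Period 0) = 10×88 + 15×141 + 9×90 + 1×221 + 14×32 + 4×51 = 880 + 2115 + 810 + 221 + 448 + 204 = 4678
Index = 4506 / 4678 × 100 = 96.3232

96.3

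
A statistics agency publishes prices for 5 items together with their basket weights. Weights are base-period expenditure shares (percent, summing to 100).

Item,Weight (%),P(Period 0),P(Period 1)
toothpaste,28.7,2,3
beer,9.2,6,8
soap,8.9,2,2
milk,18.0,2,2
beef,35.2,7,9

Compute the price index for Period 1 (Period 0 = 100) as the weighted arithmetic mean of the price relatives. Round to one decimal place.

toothpaste: 28.7 × (3/2) = 28.7 × 1.500000 = 43.0500
beer: 9.2 × (8/6) = 9.2 × 1.333333 = 12.2667
soap: 8.9 × (2/2) = 8.9 × 1.000000 = 8.9000
milk: 18.0 × (2/2) = 18.0 × 1.000000 = 18.0000
beef: 35.2 × (9/7) = 35.2 × 1.285714 = 45.2571
Index = Σ wᵢ·(p₁ᵢ/p₀ᵢ) = 43.0500 + 12.2667 + 8.9000 + 18.0000 + 45.2571 = 127.4738

127.5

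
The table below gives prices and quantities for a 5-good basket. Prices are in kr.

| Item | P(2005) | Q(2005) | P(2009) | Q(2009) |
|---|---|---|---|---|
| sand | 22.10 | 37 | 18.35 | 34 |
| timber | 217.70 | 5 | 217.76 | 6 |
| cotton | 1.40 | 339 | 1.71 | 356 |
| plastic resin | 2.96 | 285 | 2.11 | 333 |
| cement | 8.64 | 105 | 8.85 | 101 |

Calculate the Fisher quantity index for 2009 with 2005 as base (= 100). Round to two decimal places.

Laspeyres component (base-period weights):
ΣP(2005)Q(2009) = 22.10×34 + 217.70×6 + 1.40×356 + 2.96×333 + 8.64×101 = 751.4 + 1306.2 + 498.4 + 985.68 + 872.64 = 4414.32
ΣP(2005)Q(2005) = 22.10×37 + 217.70×5 + 1.40×339 + 2.96×285 + 8.64×105 = 817.7 + 1088.5 + 474.6 + 843.6 + 907.2 = 4131.6
L = 4414.32 / 4131.6 × 100 = 106.8429
Paasche component (current-period weights):
ΣP(2009)Q(2009) = 18.35×34 + 217.76×6 + 1.71×356 + 2.11×333 + 8.85×101 = 623.9 + 1306.56 + 608.76 + 702.63 + 893.85 = 4135.7
ΣP(2009)Q(2005) = 18.35×37 + 217.76×5 + 1.71×339 + 2.11×285 + 8.85×105 = 678.95 + 1088.8 + 579.69 + 601.35 + 929.25 = 3878.04
P = 4135.7 / 3878.04 × 100 = 106.6441
Fisher = √(L × P) = √(106.8429 × 106.6441) = 106.7434

106.74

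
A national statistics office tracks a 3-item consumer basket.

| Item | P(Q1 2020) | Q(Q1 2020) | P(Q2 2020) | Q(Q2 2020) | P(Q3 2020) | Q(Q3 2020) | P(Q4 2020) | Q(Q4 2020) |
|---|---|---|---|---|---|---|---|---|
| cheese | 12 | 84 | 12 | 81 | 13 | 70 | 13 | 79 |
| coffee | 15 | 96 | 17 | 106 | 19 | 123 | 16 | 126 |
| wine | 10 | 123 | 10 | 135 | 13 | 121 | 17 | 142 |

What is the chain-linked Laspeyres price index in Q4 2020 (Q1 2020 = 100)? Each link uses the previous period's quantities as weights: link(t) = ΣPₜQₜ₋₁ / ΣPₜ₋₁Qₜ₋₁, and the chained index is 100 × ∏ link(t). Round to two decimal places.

125.96

Link Q1 2020→Q2 2020:
ΣP(Q2 2020)Q(Q1 2020) = 12×84 + 17×96 + 10×123 = 1008 + 1632 + 1230 = 3870
ΣP(Q1 2020)Q(Q1 2020) = 12×84 + 15×96 + 10×123 = 1008 + 1440 + 1230 = 3678
link = 3870/3678 = 1.052202
Link Q2 2020→Q3 2020:
ΣP(Q3 2020)Q(Q2 2020) = 13×81 + 19×106 + 13×135 = 1053 + 2014 + 1755 = 4822
ΣP(Q2 2020)Q(Q2 2020) = 12×81 + 17×106 + 10×135 = 972 + 1802 + 1350 = 4124
link = 4822/4124 = 1.169253
Link Q3 2020→Q4 2020:
ΣP(Q4 2020)Q(Q3 2020) = 13×70 + 16×123 + 17×121 = 910 + 1968 + 2057 = 4935
ΣP(Q3 2020)Q(Q3 2020) = 13×70 + 19×123 + 13×121 = 910 + 2337 + 1573 = 4820
link = 4935/4820 = 1.023859
Chained index = 100 × 1.052202 × 1.169253 × 1.023859 = 125.9644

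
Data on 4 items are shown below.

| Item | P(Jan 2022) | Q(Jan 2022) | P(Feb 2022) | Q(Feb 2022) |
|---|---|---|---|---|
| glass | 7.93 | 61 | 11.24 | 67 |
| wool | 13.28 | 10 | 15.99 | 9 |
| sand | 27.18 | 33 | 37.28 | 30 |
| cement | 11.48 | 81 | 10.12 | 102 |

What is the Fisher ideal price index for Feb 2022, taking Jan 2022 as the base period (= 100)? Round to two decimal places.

117.03

Laspeyres component (base-period weights):
ΣP(Feb 2022)Q(Jan 2022) = 11.24×61 + 15.99×10 + 37.28×33 + 10.12×81 = 685.64 + 159.9 + 1230.24 + 819.72 = 2895.5
ΣP(Jan 2022)Q(Jan 2022) = 7.93×61 + 13.28×10 + 27.18×33 + 11.48×81 = 483.73 + 132.8 + 896.94 + 929.88 = 2443.35
L = 2895.5 / 2443.35 × 100 = 118.5053
Paasche component (current-period weights):
ΣP(Feb 2022)Q(Feb 2022) = 11.24×67 + 15.99×9 + 37.28×30 + 10.12×102 = 753.08 + 143.91 + 1118.4 + 1032.24 = 3047.63
ΣP(Jan 2022)Q(Feb 2022) = 7.93×67 + 13.28×9 + 27.18×30 + 11.48×102 = 531.31 + 119.52 + 815.4 + 1170.96 = 2637.19
P = 3047.63 / 2637.19 × 100 = 115.5635
Fisher = √(L × P) = √(118.5053 × 115.5635) = 117.0252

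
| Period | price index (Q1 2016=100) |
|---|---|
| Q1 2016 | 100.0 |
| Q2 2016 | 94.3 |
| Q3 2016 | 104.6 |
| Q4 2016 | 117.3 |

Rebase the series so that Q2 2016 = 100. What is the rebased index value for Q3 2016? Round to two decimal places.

Rebased(Q3 2016) = 104.6 / 94.3 × 100 = 110.9226

110.92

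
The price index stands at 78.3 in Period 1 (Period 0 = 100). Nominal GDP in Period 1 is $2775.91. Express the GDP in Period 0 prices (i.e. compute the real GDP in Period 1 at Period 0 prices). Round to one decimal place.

Real = Nominal ÷ (Index/100) = 2775.91 ÷ (78.3/100)
     = 2775.91 ÷ 0.783 = 3545.2235

3545.2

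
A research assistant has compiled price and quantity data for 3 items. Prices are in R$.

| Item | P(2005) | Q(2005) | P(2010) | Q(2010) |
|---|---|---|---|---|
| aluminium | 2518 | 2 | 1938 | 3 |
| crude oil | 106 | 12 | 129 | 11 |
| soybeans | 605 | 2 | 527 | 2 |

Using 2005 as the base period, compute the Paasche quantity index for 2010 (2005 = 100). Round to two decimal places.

127.93

Paasche quantity index uses current-period prices as weights.
ΣP(2010)·Q(2010) = 1938×3 + 129×11 + 527×2 = 5814 + 1419 + 1054 = 8287
ΣP(2010)·Q(2005) = 1938×2 + 129×12 + 527×2 = 3876 + 1548 + 1054 = 6478
Index = 8287 / 6478 × 100 = 127.9253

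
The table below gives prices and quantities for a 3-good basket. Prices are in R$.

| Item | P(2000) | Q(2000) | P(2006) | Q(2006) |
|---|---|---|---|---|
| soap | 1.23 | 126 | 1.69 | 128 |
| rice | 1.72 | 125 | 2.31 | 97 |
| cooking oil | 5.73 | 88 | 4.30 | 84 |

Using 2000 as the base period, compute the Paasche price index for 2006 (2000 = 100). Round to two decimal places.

Paasche price index uses current-period quantities as weights.
ΣP(2006)·Q(2006) = 1.69×128 + 2.31×97 + 4.30×84 = 216.32 + 224.07 + 361.2 = 801.59
ΣP(2000)·Q(2006) = 1.23×128 + 1.72×97 + 5.73×84 = 157.44 + 166.84 + 481.32 = 805.6
Index = 801.59 / 805.6 × 100 = 99.5022

99.50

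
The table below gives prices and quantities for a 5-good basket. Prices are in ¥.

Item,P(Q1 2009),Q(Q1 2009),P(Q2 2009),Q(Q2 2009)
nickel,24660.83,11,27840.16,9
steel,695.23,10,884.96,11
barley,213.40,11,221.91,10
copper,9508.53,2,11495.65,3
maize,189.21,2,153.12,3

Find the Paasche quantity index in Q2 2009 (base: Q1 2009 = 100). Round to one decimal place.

Paasche quantity index uses current-period prices as weights.
ΣP(Q2 2009)·Q(Q2 2009) = 27840.16×9 + 884.96×11 + 221.91×10 + 11495.65×3 + 153.12×3 = 250561.44 + 9734.56 + 2219.1 + 34486.95 + 459.36 = 297461.41
ΣP(Q2 2009)·Q(Q1 2009) = 27840.16×11 + 884.96×10 + 221.91×11 + 11495.65×2 + 153.12×2 = 306241.76 + 8849.6 + 2441.01 + 22991.3 + 306.24 = 340829.91
Index = 297461.41 / 340829.91 × 100 = 87.2756

87.3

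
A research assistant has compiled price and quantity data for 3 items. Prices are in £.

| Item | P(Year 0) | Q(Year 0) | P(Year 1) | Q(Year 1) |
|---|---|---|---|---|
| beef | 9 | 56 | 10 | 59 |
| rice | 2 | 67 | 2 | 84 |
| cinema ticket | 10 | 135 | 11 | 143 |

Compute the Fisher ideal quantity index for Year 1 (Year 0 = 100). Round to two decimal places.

Laspeyres component (base-period weights):
ΣP(Year 0)Q(Year 1) = 9×59 + 2×84 + 10×143 = 531 + 168 + 1430 = 2129
ΣP(Year 0)Q(Year 0) = 9×56 + 2×67 + 10×135 = 504 + 134 + 1350 = 1988
L = 2129 / 1988 × 100 = 107.0926
Paasche component (current-period weights):
ΣP(Year 1)Q(Year 1) = 10×59 + 2×84 + 11×143 = 590 + 168 + 1573 = 2331
ΣP(Year 1)Q(Year 0) = 10×56 + 2×67 + 11×135 = 560 + 134 + 1485 = 2179
P = 2331 / 2179 × 100 = 106.9757
Fisher = √(L × P) = √(107.0926 × 106.9757) = 107.0341

107.03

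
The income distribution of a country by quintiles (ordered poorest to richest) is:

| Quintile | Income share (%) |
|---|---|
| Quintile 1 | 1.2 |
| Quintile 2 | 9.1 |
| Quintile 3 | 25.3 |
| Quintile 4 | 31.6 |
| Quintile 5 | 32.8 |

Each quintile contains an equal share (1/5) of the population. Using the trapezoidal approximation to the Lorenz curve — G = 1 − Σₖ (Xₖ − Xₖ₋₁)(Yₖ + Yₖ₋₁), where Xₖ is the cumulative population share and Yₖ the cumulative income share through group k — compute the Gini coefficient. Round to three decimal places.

0.343

Cumulative income shares Yₖ: 0.0120, 0.1030, 0.3560, 0.6720, 1.0000
Σ (Xₖ−Xₖ₋₁)(Yₖ+Yₖ₋₁) = (1/5)(0.0120+0.0000) + (1/5)(0.1030+0.0120) + (1/5)(0.3560+0.1030) + (1/5)(0.6720+0.3560) + (1/5)(1.0000+0.6720)
  = 0.0024 + 0.0230 + 0.0918 + 0.2056 + 0.3344 = 0.6572
G = 1 − 0.6572 = 0.3428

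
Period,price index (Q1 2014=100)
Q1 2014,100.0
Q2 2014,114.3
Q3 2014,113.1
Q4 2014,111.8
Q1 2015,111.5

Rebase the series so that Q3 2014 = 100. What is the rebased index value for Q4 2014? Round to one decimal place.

Rebased(Q4 2014) = 111.8 / 113.1 × 100 = 98.8506

98.9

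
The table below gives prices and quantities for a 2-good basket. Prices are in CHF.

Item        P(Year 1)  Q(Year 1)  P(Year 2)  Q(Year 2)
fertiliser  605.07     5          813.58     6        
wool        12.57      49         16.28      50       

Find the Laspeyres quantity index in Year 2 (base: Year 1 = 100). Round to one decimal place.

117.0

Laspeyres quantity index uses base-period prices as weights.
ΣP(Year 1)·Q(Year 2) = 605.07×6 + 12.57×50 = 3630.42 + 628.5 = 4258.92
ΣP(Year 1)·Q(Year 1) = 605.07×5 + 12.57×49 = 3025.35 + 615.93 = 3641.28
Index = 4258.92 / 3641.28 × 100 = 116.9622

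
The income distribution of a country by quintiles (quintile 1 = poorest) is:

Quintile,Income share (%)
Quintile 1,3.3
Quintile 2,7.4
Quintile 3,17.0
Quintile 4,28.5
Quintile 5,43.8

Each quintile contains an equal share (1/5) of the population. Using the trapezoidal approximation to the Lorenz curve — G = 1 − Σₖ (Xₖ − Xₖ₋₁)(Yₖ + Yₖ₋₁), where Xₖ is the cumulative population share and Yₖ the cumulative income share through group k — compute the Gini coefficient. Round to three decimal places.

Cumulative income shares Yₖ: 0.0330, 0.1070, 0.2770, 0.5620, 1.0000
Σ (Xₖ−Xₖ₋₁)(Yₖ+Yₖ₋₁) = (1/5)(0.0330+0.0000) + (1/5)(0.1070+0.0330) + (1/5)(0.2770+0.1070) + (1/5)(0.5620+0.2770) + (1/5)(1.0000+0.5620)
  = 0.0066 + 0.0280 + 0.0768 + 0.1678 + 0.3124 = 0.5916
G = 1 − 0.5916 = 0.4084

0.408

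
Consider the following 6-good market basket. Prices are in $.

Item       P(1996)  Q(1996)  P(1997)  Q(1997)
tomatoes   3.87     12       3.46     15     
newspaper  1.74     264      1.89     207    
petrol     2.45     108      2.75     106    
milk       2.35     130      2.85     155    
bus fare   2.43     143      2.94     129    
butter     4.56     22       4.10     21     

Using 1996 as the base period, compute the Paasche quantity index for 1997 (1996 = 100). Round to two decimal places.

Paasche quantity index uses current-period prices as weights.
ΣP(1997)·Q(1997) = 3.46×15 + 1.89×207 + 2.75×106 + 2.85×155 + 2.94×129 + 4.10×21 = 51.9 + 391.23 + 291.5 + 441.75 + 379.26 + 86.1 = 1641.74
ΣP(1997)·Q(1996) = 3.46×12 + 1.89×264 + 2.75×108 + 2.85×130 + 2.94×143 + 4.10×22 = 41.52 + 498.96 + 297 + 370.5 + 420.42 + 90.2 = 1718.6
Index = 1641.74 / 1718.6 × 100 = 95.5278

95.53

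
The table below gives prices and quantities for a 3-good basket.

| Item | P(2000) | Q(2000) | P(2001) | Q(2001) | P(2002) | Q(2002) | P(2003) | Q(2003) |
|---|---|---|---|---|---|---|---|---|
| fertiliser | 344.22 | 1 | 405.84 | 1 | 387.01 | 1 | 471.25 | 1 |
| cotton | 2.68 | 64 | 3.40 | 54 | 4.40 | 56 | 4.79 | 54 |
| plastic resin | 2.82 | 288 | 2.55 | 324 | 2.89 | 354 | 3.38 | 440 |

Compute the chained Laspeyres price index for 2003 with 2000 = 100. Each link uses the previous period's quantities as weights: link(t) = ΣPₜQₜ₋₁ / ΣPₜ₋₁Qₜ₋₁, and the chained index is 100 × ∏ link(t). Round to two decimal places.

Link 2000→2001:
ΣP(2001)Q(2000) = 405.84×1 + 3.40×64 + 2.55×288 = 405.84 + 217.6 + 734.4 = 1357.84
ΣP(2000)Q(2000) = 344.22×1 + 2.68×64 + 2.82×288 = 344.22 + 171.52 + 812.16 = 1327.9
link = 1357.84/1327.9 = 1.022547
Link 2001→2002:
ΣP(2002)Q(2001) = 387.01×1 + 4.40×54 + 2.89×324 = 387.01 + 237.6 + 936.36 = 1560.97
ΣP(2001)Q(2001) = 405.84×1 + 3.40×54 + 2.55×324 = 405.84 + 183.6 + 826.2 = 1415.64
link = 1560.97/1415.64 = 1.102660
Link 2002→2003:
ΣP(2003)Q(2002) = 471.25×1 + 4.79×56 + 3.38×354 = 471.25 + 268.24 + 1196.52 = 1936.01
ΣP(2002)Q(2002) = 387.01×1 + 4.40×56 + 2.89×354 = 387.01 + 246.4 + 1023.06 = 1656.47
link = 1936.01/1656.47 = 1.168756
Chained index = 100 × 1.022547 × 1.102660 × 1.168756 = 131.7798

131.78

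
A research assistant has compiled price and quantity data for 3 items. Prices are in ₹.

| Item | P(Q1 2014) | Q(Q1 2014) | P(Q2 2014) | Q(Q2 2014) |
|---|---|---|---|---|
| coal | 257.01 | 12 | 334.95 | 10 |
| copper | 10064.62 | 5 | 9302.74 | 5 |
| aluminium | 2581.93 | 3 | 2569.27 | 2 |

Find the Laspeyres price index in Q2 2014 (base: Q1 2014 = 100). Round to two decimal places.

95.24

Laspeyres price index uses base-period quantities as weights.
ΣP(Q2 2014)·Q(Q1 2014) = 334.95×12 + 9302.74×5 + 2569.27×3 = 4019.4 + 46513.7 + 7707.81 = 58240.91
ΣP(Q1 2014)·Q(Q1 2014) = 257.01×12 + 10064.62×5 + 2581.93×3 = 3084.12 + 50323.1 + 7745.79 = 61153.01
Index = 58240.91 / 61153.01 × 100 = 95.2380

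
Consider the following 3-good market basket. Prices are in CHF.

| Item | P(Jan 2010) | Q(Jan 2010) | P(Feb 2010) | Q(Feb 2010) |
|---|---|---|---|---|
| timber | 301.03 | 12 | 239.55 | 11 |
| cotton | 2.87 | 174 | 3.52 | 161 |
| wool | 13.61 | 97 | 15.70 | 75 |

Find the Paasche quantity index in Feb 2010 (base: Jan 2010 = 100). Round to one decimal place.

87.4

Paasche quantity index uses current-period prices as weights.
ΣP(Feb 2010)·Q(Feb 2010) = 239.55×11 + 3.52×161 + 15.70×75 = 2635.05 + 566.72 + 1177.5 = 4379.27
ΣP(Feb 2010)·Q(Jan 2010) = 239.55×12 + 3.52×174 + 15.70×97 = 2874.6 + 612.48 + 1522.9 = 5009.98
Index = 4379.27 / 5009.98 × 100 = 87.4109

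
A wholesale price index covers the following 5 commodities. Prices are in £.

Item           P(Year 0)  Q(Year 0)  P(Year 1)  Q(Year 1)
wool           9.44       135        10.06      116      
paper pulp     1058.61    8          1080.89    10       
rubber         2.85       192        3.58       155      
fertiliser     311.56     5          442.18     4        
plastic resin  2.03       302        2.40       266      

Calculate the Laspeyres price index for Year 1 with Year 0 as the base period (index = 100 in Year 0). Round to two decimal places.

109.36

Laspeyres price index uses base-period quantities as weights.
ΣP(Year 1)·Q(Year 0) = 10.06×135 + 1080.89×8 + 3.58×192 + 442.18×5 + 2.40×302 = 1358.1 + 8647.12 + 687.36 + 2210.9 + 724.8 = 13628.28
ΣP(Year 0)·Q(Year 0) = 9.44×135 + 1058.61×8 + 2.85×192 + 311.56×5 + 2.03×302 = 1274.4 + 8468.88 + 547.2 + 1557.8 + 613.06 = 12461.34
Index = 13628.28 / 12461.34 × 100 = 109.3645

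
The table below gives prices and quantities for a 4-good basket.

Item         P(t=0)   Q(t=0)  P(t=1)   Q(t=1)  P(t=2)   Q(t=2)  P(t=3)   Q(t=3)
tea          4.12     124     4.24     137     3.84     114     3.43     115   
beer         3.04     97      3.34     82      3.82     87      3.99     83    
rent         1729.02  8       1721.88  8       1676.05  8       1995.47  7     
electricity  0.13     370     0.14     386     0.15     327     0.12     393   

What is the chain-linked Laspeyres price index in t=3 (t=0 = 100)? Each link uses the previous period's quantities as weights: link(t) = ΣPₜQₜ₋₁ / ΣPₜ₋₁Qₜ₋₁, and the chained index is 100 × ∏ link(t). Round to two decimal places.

Link t=0→t=1:
ΣP(t=1)Q(t=0) = 4.24×124 + 3.34×97 + 1721.88×8 + 0.14×370 = 525.76 + 323.98 + 13775.04 + 51.8 = 14676.58
ΣP(t=0)Q(t=0) = 4.12×124 + 3.04×97 + 1729.02×8 + 0.13×370 = 510.88 + 294.88 + 13832.16 + 48.1 = 14686.02
link = 14676.58/14686.02 = 0.999357
Link t=1→t=2:
ΣP(t=2)Q(t=1) = 3.84×137 + 3.82×82 + 1676.05×8 + 0.15×386 = 526.08 + 313.24 + 13408.4 + 57.9 = 14305.62
ΣP(t=1)Q(t=1) = 4.24×137 + 3.34×82 + 1721.88×8 + 0.14×386 = 580.88 + 273.88 + 13775.04 + 54.04 = 14683.84
link = 14305.62/14683.84 = 0.974242
Link t=2→t=3:
ΣP(t=3)Q(t=2) = 3.43×114 + 3.99×87 + 1995.47×8 + 0.12×327 = 391.02 + 347.13 + 15963.76 + 39.24 = 16741.15
ΣP(t=2)Q(t=2) = 3.84×114 + 3.82×87 + 1676.05×8 + 0.15×327 = 437.76 + 332.34 + 13408.4 + 49.05 = 14227.55
link = 16741.15/14227.55 = 1.176671
Chained index = 100 × 0.999357 × 0.974242 × 1.176671 = 114.5626

114.56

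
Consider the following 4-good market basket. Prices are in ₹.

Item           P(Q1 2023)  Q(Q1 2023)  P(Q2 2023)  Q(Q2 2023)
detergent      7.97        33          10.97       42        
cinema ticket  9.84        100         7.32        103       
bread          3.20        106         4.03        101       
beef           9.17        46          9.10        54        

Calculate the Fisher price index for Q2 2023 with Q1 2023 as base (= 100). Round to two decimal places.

Laspeyres component (base-period weights):
ΣP(Q2 2023)Q(Q1 2023) = 10.97×33 + 7.32×100 + 4.03×106 + 9.10×46 = 362.01 + 732 + 427.18 + 418.6 = 1939.79
ΣP(Q1 2023)Q(Q1 2023) = 7.97×33 + 9.84×100 + 3.20×106 + 9.17×46 = 263.01 + 984 + 339.2 + 421.82 = 2008.03
L = 1939.79 / 2008.03 × 100 = 96.6016
Paasche component (current-period weights):
ΣP(Q2 2023)Q(Q2 2023) = 10.97×42 + 7.32×103 + 4.03×101 + 9.10×54 = 460.74 + 753.96 + 407.03 + 491.4 = 2113.13
ΣP(Q1 2023)Q(Q2 2023) = 7.97×42 + 9.84×103 + 3.20×101 + 9.17×54 = 334.74 + 1013.52 + 323.2 + 495.18 = 2166.64
P = 2113.13 / 2166.64 × 100 = 97.5303
Fisher = √(L × P) = √(96.6016 × 97.5303) = 97.0649

97.06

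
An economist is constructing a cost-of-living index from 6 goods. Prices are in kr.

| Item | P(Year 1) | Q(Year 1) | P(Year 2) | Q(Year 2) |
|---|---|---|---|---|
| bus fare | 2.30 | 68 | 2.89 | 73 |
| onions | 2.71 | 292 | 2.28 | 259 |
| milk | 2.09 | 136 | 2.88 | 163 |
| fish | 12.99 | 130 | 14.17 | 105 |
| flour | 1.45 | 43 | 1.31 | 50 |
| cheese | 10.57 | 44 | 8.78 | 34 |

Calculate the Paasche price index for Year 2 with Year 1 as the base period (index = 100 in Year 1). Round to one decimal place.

Paasche price index uses current-period quantities as weights.
ΣP(Year 2)·Q(Year 2) = 2.89×73 + 2.28×259 + 2.88×163 + 14.17×105 + 1.31×50 + 8.78×34 = 210.97 + 590.52 + 469.44 + 1487.85 + 65.5 + 298.52 = 3122.8
ΣP(Year 1)·Q(Year 2) = 2.30×73 + 2.71×259 + 2.09×163 + 12.99×105 + 1.45×50 + 10.57×34 = 167.9 + 701.89 + 340.67 + 1363.95 + 72.5 + 359.38 = 3006.29
Index = 3122.8 / 3006.29 × 100 = 103.8755

103.9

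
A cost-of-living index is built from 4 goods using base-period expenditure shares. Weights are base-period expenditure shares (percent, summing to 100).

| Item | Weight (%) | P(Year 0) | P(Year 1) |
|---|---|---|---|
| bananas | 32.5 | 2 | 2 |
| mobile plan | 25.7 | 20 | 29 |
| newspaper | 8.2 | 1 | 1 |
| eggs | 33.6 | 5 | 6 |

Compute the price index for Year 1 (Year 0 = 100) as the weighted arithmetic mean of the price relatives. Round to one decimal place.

118.3

bananas: 32.5 × (2/2) = 32.5 × 1.000000 = 32.5000
mobile plan: 25.7 × (29/20) = 25.7 × 1.450000 = 37.2650
newspaper: 8.2 × (1/1) = 8.2 × 1.000000 = 8.2000
eggs: 33.6 × (6/5) = 33.6 × 1.200000 = 40.3200
Index = Σ wᵢ·(p₁ᵢ/p₀ᵢ) = 32.5000 + 37.2650 + 8.2000 + 40.3200 = 118.2850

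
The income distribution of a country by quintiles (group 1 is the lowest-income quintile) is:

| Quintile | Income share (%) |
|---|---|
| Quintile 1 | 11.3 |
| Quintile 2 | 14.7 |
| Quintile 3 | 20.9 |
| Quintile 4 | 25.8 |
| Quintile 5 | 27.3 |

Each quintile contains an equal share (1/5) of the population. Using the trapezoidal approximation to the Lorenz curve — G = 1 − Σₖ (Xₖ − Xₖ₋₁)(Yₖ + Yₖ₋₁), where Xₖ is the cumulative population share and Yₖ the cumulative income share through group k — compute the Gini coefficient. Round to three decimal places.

0.172

Cumulative income shares Yₖ: 0.1130, 0.2600, 0.4690, 0.7270, 1.0000
Σ (Xₖ−Xₖ₋₁)(Yₖ+Yₖ₋₁) = (1/5)(0.1130+0.0000) + (1/5)(0.2600+0.1130) + (1/5)(0.4690+0.2600) + (1/5)(0.7270+0.4690) + (1/5)(1.0000+0.7270)
  = 0.0226 + 0.0746 + 0.1458 + 0.2392 + 0.3454 = 0.8276
G = 1 − 0.8276 = 0.1724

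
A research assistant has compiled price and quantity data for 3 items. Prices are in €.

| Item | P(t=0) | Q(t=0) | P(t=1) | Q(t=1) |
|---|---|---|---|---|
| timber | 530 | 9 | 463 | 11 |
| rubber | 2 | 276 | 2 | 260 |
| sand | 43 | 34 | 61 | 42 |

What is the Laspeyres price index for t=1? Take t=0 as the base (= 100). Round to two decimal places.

Laspeyres price index uses base-period quantities as weights.
ΣP(t=1)·Q(t=0) = 463×9 + 2×276 + 61×34 = 4167 + 552 + 2074 = 6793
ΣP(t=0)·Q(t=0) = 530×9 + 2×276 + 43×34 = 4770 + 552 + 1462 = 6784
Index = 6793 / 6784 × 100 = 100.1327

100.13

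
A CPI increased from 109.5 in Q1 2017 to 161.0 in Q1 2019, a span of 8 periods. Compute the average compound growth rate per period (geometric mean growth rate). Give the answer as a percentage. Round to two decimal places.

4.94%

Growth factor = (161.0/109.5)^(1/8) = (1.470320)^(1/8) = 1.049365
Growth rate = 1.049365 − 1 = 0.049365 = 4.9365%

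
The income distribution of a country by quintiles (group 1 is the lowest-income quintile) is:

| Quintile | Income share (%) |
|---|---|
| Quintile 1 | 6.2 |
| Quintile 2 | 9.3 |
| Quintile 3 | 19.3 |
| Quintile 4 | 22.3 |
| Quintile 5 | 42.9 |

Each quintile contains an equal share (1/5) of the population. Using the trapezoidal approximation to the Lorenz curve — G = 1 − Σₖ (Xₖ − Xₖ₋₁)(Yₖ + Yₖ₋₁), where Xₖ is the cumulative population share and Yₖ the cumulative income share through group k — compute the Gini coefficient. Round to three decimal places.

Cumulative income shares Yₖ: 0.0620, 0.1550, 0.3480, 0.5710, 1.0000
Σ (Xₖ−Xₖ₋₁)(Yₖ+Yₖ₋₁) = (1/5)(0.0620+0.0000) + (1/5)(0.1550+0.0620) + (1/5)(0.3480+0.1550) + (1/5)(0.5710+0.3480) + (1/5)(1.0000+0.5710)
  = 0.0124 + 0.0434 + 0.1006 + 0.1838 + 0.3142 = 0.6544
G = 1 − 0.6544 = 0.3456

0.346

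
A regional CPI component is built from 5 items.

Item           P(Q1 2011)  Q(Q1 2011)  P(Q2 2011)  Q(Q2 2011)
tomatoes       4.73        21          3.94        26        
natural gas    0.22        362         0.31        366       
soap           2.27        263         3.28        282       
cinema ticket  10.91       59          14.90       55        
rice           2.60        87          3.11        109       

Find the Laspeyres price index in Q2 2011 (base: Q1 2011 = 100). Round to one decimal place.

134.1

Laspeyres price index uses base-period quantities as weights.
ΣP(Q2 2011)·Q(Q1 2011) = 3.94×21 + 0.31×362 + 3.28×263 + 14.90×59 + 3.11×87 = 82.74 + 112.22 + 862.64 + 879.1 + 270.57 = 2207.27
ΣP(Q1 2011)·Q(Q1 2011) = 4.73×21 + 0.22×362 + 2.27×263 + 10.91×59 + 2.60×87 = 99.33 + 79.64 + 597.01 + 643.69 + 226.2 = 1645.87
Index = 2207.27 / 1645.87 × 100 = 134.1096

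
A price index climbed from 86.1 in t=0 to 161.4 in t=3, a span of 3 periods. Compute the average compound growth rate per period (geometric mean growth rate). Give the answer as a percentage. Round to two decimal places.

23.30%

Growth factor = (161.4/86.1)^(1/3) = (1.874564)^(1/3) = 1.233011
Growth rate = 1.233011 − 1 = 0.233011 = 23.3011%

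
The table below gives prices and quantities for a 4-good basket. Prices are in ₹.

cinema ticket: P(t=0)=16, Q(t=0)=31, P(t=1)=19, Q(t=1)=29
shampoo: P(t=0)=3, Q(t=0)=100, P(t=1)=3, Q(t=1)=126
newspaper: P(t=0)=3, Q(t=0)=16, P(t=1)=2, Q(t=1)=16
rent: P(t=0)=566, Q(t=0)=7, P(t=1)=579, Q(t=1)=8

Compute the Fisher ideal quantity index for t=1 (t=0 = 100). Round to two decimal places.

112.59

Laspeyres component (base-period weights):
ΣP(t=0)Q(t=1) = 16×29 + 3×126 + 3×16 + 566×8 = 464 + 378 + 48 + 4528 = 5418
ΣP(t=0)Q(t=0) = 16×31 + 3×100 + 3×16 + 566×7 = 496 + 300 + 48 + 3962 = 4806
L = 5418 / 4806 × 100 = 112.7341
Paasche component (current-period weights):
ΣP(t=1)Q(t=1) = 19×29 + 3×126 + 2×16 + 579×8 = 551 + 378 + 32 + 4632 = 5593
ΣP(t=1)Q(t=0) = 19×31 + 3×100 + 2×16 + 579×7 = 589 + 300 + 32 + 4053 = 4974
P = 5593 / 4974 × 100 = 112.4447
Fisher = √(L × P) = √(112.7341 × 112.4447) = 112.5893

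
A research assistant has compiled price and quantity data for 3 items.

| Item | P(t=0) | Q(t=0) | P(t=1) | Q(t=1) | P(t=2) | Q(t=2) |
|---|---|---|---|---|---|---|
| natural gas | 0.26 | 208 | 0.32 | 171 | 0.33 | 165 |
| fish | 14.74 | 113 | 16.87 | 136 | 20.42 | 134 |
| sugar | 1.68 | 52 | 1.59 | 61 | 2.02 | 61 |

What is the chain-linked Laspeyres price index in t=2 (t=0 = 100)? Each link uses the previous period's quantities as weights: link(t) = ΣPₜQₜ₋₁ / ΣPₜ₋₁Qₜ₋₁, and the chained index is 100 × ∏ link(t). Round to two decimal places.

Link t=0→t=1:
ΣP(t=1)Q(t=0) = 0.32×208 + 16.87×113 + 1.59×52 = 66.56 + 1906.31 + 82.68 = 2055.55
ΣP(t=0)Q(t=0) = 0.26×208 + 14.74×113 + 1.68×52 = 54.08 + 1665.62 + 87.36 = 1807.06
link = 2055.55/1807.06 = 1.137511
Link t=1→t=2:
ΣP(t=2)Q(t=1) = 0.33×171 + 20.42×136 + 2.02×61 = 56.43 + 2777.12 + 123.22 = 2956.77
ΣP(t=1)Q(t=1) = 0.32×171 + 16.87×136 + 1.59×61 = 54.72 + 2294.32 + 96.99 = 2446.03
link = 2956.77/2446.03 = 1.208804
Chained index = 100 × 1.137511 × 1.208804 = 137.5027

137.50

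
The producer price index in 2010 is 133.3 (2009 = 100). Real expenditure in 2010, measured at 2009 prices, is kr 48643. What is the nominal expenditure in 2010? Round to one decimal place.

Nominal = Real × (Index/100) = 48643 × (133.3/100)
        = 48643 × 1.333 = 64841.1190

64841.1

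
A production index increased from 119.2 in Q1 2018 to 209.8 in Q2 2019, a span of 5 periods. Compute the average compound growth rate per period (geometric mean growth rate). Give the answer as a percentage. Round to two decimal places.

11.97%

Growth factor = (209.8/119.2)^(1/5) = (1.760067)^(1/5) = 1.119711
Growth rate = 1.119711 − 1 = 0.119711 = 11.9711%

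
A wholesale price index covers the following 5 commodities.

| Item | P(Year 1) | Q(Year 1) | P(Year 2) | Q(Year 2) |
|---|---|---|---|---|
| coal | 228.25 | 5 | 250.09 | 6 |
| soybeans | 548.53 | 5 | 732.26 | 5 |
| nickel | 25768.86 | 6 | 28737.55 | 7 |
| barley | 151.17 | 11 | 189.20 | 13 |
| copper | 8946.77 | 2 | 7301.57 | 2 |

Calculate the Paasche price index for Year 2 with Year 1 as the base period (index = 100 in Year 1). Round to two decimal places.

Paasche price index uses current-period quantities as weights.
ΣP(Year 2)·Q(Year 2) = 250.09×6 + 732.26×5 + 28737.55×7 + 189.20×13 + 7301.57×2 = 1500.54 + 3661.3 + 201162.85 + 2459.6 + 14603.14 = 223387.43
ΣP(Year 1)·Q(Year 2) = 228.25×6 + 548.53×5 + 25768.86×7 + 151.17×13 + 8946.77×2 = 1369.5 + 2742.65 + 180382.02 + 1965.21 + 17893.54 = 204352.92
Index = 223387.43 / 204352.92 × 100 = 109.3145

109.31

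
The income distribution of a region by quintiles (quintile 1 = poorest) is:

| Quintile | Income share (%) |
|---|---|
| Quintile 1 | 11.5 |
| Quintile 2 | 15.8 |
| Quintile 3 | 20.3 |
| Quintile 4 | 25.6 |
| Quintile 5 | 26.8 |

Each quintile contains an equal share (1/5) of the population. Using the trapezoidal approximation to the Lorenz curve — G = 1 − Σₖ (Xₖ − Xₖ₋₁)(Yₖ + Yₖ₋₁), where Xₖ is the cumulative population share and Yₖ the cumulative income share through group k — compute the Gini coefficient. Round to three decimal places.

0.162

Cumulative income shares Yₖ: 0.1150, 0.2730, 0.4760, 0.7320, 1.0000
Σ (Xₖ−Xₖ₋₁)(Yₖ+Yₖ₋₁) = (1/5)(0.1150+0.0000) + (1/5)(0.2730+0.1150) + (1/5)(0.4760+0.2730) + (1/5)(0.7320+0.4760) + (1/5)(1.0000+0.7320)
  = 0.0230 + 0.0776 + 0.1498 + 0.2416 + 0.3464 = 0.8384
G = 1 − 0.8384 = 0.1616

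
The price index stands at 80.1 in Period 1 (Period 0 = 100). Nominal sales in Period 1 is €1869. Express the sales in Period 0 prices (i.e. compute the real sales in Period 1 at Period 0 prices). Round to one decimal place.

Real = Nominal ÷ (Index/100) = 1869 ÷ (80.1/100)
     = 1869 ÷ 0.801 = 2333.3333

2333.3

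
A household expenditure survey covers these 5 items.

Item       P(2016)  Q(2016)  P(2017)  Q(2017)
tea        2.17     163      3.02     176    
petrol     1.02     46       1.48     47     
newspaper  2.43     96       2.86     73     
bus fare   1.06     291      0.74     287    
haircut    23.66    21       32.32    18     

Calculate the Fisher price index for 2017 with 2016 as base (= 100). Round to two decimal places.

120.03

Laspeyres component (base-period weights):
ΣP(2017)Q(2016) = 3.02×163 + 1.48×46 + 2.86×96 + 0.74×291 + 32.32×21 = 492.26 + 68.08 + 274.56 + 215.34 + 678.72 = 1728.96
ΣP(2016)Q(2016) = 2.17×163 + 1.02×46 + 2.43×96 + 1.06×291 + 23.66×21 = 353.71 + 46.92 + 233.28 + 308.46 + 496.86 = 1439.23
L = 1728.96 / 1439.23 × 100 = 120.1309
Paasche component (current-period weights):
ΣP(2017)Q(2017) = 3.02×176 + 1.48×47 + 2.86×73 + 0.74×287 + 32.32×18 = 531.52 + 69.56 + 208.78 + 212.38 + 581.76 = 1604
ΣP(2016)Q(2017) = 2.17×176 + 1.02×47 + 2.43×73 + 1.06×287 + 23.66×18 = 381.92 + 47.94 + 177.39 + 304.22 + 425.88 = 1337.35
P = 1604 / 1337.35 × 100 = 119.9387
Fisher = √(L × P) = √(120.1309 × 119.9387) = 120.0348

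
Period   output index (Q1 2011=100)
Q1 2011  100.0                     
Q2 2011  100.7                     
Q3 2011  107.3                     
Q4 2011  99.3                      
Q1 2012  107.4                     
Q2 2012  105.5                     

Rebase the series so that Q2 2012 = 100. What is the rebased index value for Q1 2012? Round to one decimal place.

101.8

Rebased(Q1 2012) = 107.4 / 105.5 × 100 = 101.8009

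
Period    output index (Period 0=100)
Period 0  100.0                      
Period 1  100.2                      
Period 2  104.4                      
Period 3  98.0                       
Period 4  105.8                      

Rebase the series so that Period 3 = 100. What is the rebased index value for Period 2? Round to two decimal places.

Rebased(Period 2) = 104.4 / 98.0 × 100 = 106.5306

106.53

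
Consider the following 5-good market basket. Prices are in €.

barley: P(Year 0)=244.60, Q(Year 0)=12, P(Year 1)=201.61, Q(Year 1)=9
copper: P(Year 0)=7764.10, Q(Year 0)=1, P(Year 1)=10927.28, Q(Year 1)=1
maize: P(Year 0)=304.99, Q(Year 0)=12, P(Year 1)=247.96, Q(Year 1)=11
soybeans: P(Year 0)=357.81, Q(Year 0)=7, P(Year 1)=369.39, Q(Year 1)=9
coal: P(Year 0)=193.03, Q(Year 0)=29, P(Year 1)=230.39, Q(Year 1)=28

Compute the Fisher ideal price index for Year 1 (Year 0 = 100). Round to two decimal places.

Laspeyres component (base-period weights):
ΣP(Year 1)Q(Year 0) = 201.61×12 + 10927.28×1 + 247.96×12 + 369.39×7 + 230.39×29 = 2419.32 + 10927.28 + 2975.52 + 2585.73 + 6681.31 = 25589.16
ΣP(Year 0)Q(Year 0) = 244.60×12 + 7764.10×1 + 304.99×12 + 357.81×7 + 193.03×29 = 2935.2 + 7764.1 + 3659.88 + 2504.67 + 5597.87 = 22461.72
L = 25589.16 / 22461.72 × 100 = 113.9234
Paasche component (current-period weights):
ΣP(Year 1)Q(Year 1) = 201.61×9 + 10927.28×1 + 247.96×11 + 369.39×9 + 230.39×28 = 1814.49 + 10927.28 + 2727.56 + 3324.51 + 6450.92 = 25244.76
ΣP(Year 0)Q(Year 1) = 244.60×9 + 7764.10×1 + 304.99×11 + 357.81×9 + 193.03×28 = 2201.4 + 7764.1 + 3354.89 + 3220.29 + 5404.84 = 21945.52
P = 25244.76 / 21945.52 × 100 = 115.0338
Fisher = √(L × P) = √(113.9234 × 115.0338) = 114.4773

114.48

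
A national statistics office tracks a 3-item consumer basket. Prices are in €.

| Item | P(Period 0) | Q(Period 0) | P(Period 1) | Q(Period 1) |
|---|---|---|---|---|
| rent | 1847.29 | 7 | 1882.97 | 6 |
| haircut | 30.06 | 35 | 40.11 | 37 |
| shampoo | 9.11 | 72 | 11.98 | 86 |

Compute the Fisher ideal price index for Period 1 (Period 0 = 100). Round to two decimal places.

Laspeyres component (base-period weights):
ΣP(Period 1)Q(Period 0) = 1882.97×7 + 40.11×35 + 11.98×72 = 13180.79 + 1403.85 + 862.56 = 15447.2
ΣP(Period 0)Q(Period 0) = 1847.29×7 + 30.06×35 + 9.11×72 = 12931.03 + 1052.1 + 655.92 = 14639.05
L = 15447.2 / 14639.05 × 100 = 105.5205
Paasche component (current-period weights):
ΣP(Period 1)Q(Period 1) = 1882.97×6 + 40.11×37 + 11.98×86 = 11297.82 + 1484.07 + 1030.28 = 13812.17
ΣP(Period 0)Q(Period 1) = 1847.29×6 + 30.06×37 + 9.11×86 = 11083.74 + 1112.22 + 783.46 = 12979.42
P = 13812.17 / 12979.42 × 100 = 106.4159
Fisher = √(L × P) = √(105.5205 × 106.4159) = 105.9673

105.97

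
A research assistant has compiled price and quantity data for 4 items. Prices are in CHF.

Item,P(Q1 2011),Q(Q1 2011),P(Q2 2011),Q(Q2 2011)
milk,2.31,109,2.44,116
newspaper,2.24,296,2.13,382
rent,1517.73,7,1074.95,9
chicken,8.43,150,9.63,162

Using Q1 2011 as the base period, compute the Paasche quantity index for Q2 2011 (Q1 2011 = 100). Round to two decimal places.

124.99

Paasche quantity index uses current-period prices as weights.
ΣP(Q2 2011)·Q(Q2 2011) = 2.44×116 + 2.13×382 + 1074.95×9 + 9.63×162 = 283.04 + 813.66 + 9674.55 + 1560.06 = 12331.31
ΣP(Q2 2011)·Q(Q1 2011) = 2.44×109 + 2.13×296 + 1074.95×7 + 9.63×150 = 265.96 + 630.48 + 7524.65 + 1444.5 = 9865.59
Index = 12331.31 / 9865.59 × 100 = 124.9931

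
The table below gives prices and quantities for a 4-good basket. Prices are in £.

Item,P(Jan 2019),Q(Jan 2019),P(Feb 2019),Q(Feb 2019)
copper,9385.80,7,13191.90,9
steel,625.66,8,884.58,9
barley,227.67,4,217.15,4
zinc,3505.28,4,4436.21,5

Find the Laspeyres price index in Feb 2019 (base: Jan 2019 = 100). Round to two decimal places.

Laspeyres price index uses base-period quantities as weights.
ΣP(Feb 2019)·Q(Jan 2019) = 13191.90×7 + 884.58×8 + 217.15×4 + 4436.21×4 = 92343.3 + 7076.64 + 868.6 + 17744.84 = 118033.38
ΣP(Jan 2019)·Q(Jan 2019) = 9385.80×7 + 625.66×8 + 227.67×4 + 3505.28×4 = 65700.6 + 5005.28 + 910.68 + 14021.12 = 85637.68
Index = 118033.38 / 85637.68 × 100 = 137.8288

137.83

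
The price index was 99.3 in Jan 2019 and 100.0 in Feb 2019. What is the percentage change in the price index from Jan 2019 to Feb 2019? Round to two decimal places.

0.70%

Change = (100.0 − 99.3) / 99.3 × 100
       = 0.7 / 99.3 × 100 = 0.7049%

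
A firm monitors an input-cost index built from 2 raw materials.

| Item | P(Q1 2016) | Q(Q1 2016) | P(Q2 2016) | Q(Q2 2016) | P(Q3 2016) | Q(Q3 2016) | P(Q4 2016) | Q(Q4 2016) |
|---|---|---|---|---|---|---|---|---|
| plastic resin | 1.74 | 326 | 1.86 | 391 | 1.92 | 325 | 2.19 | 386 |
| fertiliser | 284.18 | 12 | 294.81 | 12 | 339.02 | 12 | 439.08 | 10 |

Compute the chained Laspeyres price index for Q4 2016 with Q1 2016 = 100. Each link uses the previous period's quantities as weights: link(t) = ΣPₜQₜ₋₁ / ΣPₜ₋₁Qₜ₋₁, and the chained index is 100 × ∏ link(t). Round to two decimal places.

150.05

Link Q1 2016→Q2 2016:
ΣP(Q2 2016)Q(Q1 2016) = 1.86×326 + 294.81×12 = 606.36 + 3537.72 = 4144.08
ΣP(Q1 2016)Q(Q1 2016) = 1.74×326 + 284.18×12 = 567.24 + 3410.16 = 3977.4
link = 4144.08/3977.4 = 1.041907
Link Q2 2016→Q3 2016:
ΣP(Q3 2016)Q(Q2 2016) = 1.92×391 + 339.02×12 = 750.72 + 4068.24 = 4818.96
ΣP(Q2 2016)Q(Q2 2016) = 1.86×391 + 294.81×12 = 727.26 + 3537.72 = 4264.98
link = 4818.96/4264.98 = 1.129890
Link Q3 2016→Q4 2016:
ΣP(Q4 2016)Q(Q3 2016) = 2.19×325 + 439.08×12 = 711.75 + 5268.96 = 5980.71
ΣP(Q3 2016)Q(Q3 2016) = 1.92×325 + 339.02×12 = 624 + 4068.24 = 4692.24
link = 5980.71/4692.24 = 1.274596
Chained index = 100 × 1.041907 × 1.129890 × 1.274596 = 150.0506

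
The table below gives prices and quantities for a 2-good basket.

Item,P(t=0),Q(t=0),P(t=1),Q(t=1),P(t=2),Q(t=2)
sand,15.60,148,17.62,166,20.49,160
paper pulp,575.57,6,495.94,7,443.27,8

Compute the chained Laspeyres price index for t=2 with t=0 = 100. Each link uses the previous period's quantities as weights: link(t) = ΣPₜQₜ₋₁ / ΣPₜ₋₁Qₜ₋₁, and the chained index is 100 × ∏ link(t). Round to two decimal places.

98.53

Link t=0→t=1:
ΣP(t=1)Q(t=0) = 17.62×148 + 495.94×6 = 2607.76 + 2975.64 = 5583.4
ΣP(t=0)Q(t=0) = 15.60×148 + 575.57×6 = 2308.8 + 3453.42 = 5762.22
link = 5583.4/5762.22 = 0.968967
Link t=1→t=2:
ΣP(t=2)Q(t=1) = 20.49×166 + 443.27×7 = 3401.34 + 3102.89 = 6504.23
ΣP(t=1)Q(t=1) = 17.62×166 + 495.94×7 = 2924.92 + 3471.58 = 6396.5
link = 6504.23/6396.5 = 1.016842
Chained index = 100 × 0.968967 × 1.016842 = 98.5286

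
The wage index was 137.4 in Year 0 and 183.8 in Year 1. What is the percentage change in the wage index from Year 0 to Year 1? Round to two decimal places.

33.77%

Change = (183.8 − 137.4) / 137.4 × 100
       = 46.4 / 137.4 × 100 = 33.7700%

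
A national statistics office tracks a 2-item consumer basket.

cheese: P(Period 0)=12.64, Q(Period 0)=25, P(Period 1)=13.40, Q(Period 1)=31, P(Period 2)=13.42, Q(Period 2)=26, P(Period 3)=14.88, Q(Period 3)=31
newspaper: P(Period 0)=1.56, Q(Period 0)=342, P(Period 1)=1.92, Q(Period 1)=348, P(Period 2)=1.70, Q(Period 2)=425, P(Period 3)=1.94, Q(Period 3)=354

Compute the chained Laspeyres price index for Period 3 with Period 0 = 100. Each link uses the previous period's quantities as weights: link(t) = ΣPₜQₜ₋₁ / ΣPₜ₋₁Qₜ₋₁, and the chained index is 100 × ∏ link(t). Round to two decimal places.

Link Period 0→Period 1:
ΣP(Period 1)Q(Period 0) = 13.40×25 + 1.92×342 = 335 + 656.64 = 991.64
ΣP(Period 0)Q(Period 0) = 12.64×25 + 1.56×342 = 316 + 533.52 = 849.52
link = 991.64/849.52 = 1.167294
Link Period 1→Period 2:
ΣP(Period 2)Q(Period 1) = 13.42×31 + 1.70×348 = 416.02 + 591.6 = 1007.62
ΣP(Period 1)Q(Period 1) = 13.40×31 + 1.92×348 = 415.4 + 668.16 = 1083.56
link = 1007.62/1083.56 = 0.929916
Link Period 2→Period 3:
ΣP(Period 3)Q(Period 2) = 14.88×26 + 1.94×425 = 386.88 + 824.5 = 1211.38
ΣP(Period 2)Q(Period 2) = 13.42×26 + 1.70×425 = 348.92 + 722.5 = 1071.42
link = 1211.38/1071.42 = 1.130630
Chained index = 100 × 1.167294 × 0.929916 × 1.130630 = 122.7283

122.73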